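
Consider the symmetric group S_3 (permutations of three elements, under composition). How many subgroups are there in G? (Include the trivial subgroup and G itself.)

6

|G| = 6, so by Lagrange every subgroup order divides 6. Divisors: 1, 2, 3, 6.
Subgroups by order — order 1: 1; order 2: 3; order 3: 1; order 6: 1.
Total: 1 + 3 + 1 + 1 = 6.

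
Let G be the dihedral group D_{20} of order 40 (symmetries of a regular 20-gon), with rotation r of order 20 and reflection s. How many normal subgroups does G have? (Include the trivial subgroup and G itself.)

9

G has 48 subgroups. Checking conjugation-invariance by order — order 1: 1/1 normal; order 2: 1/21 normal; order 4: 1/11 normal; order 5: 1/1 normal; order 8: 0/5 normal; order 10: 1/5 normal; order 20: 3/3 normal; order 40: 1/1 normal.
Total normal subgroups: 9.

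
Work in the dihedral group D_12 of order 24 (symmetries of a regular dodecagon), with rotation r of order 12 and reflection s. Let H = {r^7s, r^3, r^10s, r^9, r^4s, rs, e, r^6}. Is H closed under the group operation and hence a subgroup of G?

|H| = 8 divides |G| = 24, consistent with Lagrange.
H contains the identity, every element's inverse is in H, and H is closed under ·: it is a subgroup.

Yes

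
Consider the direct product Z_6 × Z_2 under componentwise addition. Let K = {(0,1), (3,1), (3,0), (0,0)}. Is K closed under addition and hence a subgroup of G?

|K| = 4 divides |G| = 12, consistent with Lagrange.
K contains the identity, every element's inverse is in K, and K is closed under +: it is a subgroup.

Yes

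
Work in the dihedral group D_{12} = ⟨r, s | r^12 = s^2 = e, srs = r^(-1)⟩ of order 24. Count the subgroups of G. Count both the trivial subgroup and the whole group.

34

|G| = 24, so by Lagrange every subgroup order divides 24. Divisors: 1, 2, 3, 4, 6, 8, 12, 24.
Subgroups by order — order 1: 1; order 2: 13; order 3: 1; order 4: 7; order 6: 5; order 8: 3; order 12: 3; order 24: 1.
Total: 1 + 13 + 1 + 7 + 5 + 3 + 3 + 1 = 34.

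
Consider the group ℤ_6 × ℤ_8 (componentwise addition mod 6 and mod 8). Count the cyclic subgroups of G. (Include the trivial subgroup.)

Group the elements of G by the cyclic subgroup they generate; each cyclic subgroup of order d accounts for φ(d) elements.
Cyclic subgroups by order — order 1: 1; order 2: 3; order 3: 1; order 4: 2; order 6: 3; order 8: 2; order 12: 2; order 24: 2.
Total: 16.

16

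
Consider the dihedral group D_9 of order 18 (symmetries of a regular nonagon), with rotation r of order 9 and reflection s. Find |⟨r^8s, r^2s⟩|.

6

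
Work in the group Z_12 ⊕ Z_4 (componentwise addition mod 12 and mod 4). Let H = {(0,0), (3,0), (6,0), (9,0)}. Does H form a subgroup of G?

Yes

|H| = 4 divides |G| = 48, consistent with Lagrange.
H contains the identity, every element's inverse is in H, and H is closed under +: it is a subgroup.
In fact H = ⟨(9,0)⟩.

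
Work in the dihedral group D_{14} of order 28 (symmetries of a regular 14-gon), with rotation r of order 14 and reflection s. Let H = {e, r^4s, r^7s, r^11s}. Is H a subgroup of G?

No

Closure fails: r^11s · r^7s = r^4 ∉ H. So H is not a subgroup.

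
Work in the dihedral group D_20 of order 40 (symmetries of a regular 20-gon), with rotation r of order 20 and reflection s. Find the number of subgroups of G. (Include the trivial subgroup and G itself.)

48

|G| = 40, so by Lagrange every subgroup order divides 40. Divisors: 1, 2, 4, 5, 8, 10, 20, 40.
Subgroups by order — order 1: 1; order 2: 21; order 4: 11; order 5: 1; order 8: 5; order 10: 5; order 20: 3; order 40: 1.
Total: 1 + 21 + 11 + 1 + 5 + 5 + 3 + 1 = 48.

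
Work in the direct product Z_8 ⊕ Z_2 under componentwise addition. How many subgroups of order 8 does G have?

3

|G| = 16 and 8 | 16, so subgroups of order 8 are possible by Lagrange.
The subgroups of order 8 are: {(0,0), (0,1), (2,0), (2,1), (4,0), (4,1), (6,0), (6,1)}; {(0,0), (1,0), (2,0), (3,0), (4,0), (5,0), (6,0), (7,0)}; {(0,0), (1,1), (2,0), (3,1), (4,0), (5,1), (6,0), (7,1)}.
So G has 3 subgroups of order 8.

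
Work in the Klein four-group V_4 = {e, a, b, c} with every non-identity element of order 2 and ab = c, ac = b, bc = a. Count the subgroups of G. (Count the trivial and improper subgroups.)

|G| = 4, so by Lagrange every subgroup order divides 4. Divisors: 1, 2, 4.
Subgroups by order — order 1: 1; order 2: 3; order 4: 1.
Total: 1 + 3 + 1 = 5.

5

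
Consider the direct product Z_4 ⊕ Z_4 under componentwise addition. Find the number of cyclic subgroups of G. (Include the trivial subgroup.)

Each element a generates a cyclic subgroup ⟨a⟩; distinct elements may generate the same one (a cyclic group of order d has φ(d) generators).
Cyclic subgroups by order — order 1: 1; order 2: 3; order 4: 6.
Total: 10.

10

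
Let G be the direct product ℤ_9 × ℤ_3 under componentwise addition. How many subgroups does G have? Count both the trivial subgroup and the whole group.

10

|G| = 27, so by Lagrange every subgroup order divides 27. Divisors: 1, 3, 9, 27.
Subgroups by order — order 1: 1; order 3: 4; order 9: 4; order 27: 1.
Total: 1 + 4 + 4 + 1 = 10.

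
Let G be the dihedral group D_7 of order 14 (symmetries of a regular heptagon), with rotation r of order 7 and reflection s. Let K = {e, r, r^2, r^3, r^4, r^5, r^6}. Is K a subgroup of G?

Yes

|K| = 7 divides |G| = 14, consistent with Lagrange.
K contains the identity, every element's inverse is in K, and K is closed under ·: it is a subgroup.
In fact K = ⟨r^4⟩.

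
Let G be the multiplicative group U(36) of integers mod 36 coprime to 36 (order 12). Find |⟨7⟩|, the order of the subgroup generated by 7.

6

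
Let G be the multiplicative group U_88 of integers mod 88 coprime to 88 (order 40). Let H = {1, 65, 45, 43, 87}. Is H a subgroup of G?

No

Closure fails: 65 · 87 = 23 ∉ H. So H is not a subgroup.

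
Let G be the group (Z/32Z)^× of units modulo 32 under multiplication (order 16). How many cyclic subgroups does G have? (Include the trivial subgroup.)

8

Each element a generates a cyclic subgroup ⟨a⟩; distinct elements may generate the same one (a cyclic group of order d has φ(d) generators).
Cyclic subgroups by order — order 1: 1; order 2: 3; order 4: 2; order 8: 2.
Total: 8.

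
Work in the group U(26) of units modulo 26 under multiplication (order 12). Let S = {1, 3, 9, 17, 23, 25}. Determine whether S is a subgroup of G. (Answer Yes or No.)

Yes

|S| = 6 divides |G| = 12, consistent with Lagrange.
S contains the identity, every element's inverse is in S, and S is closed under ·: it is a subgroup.
In fact S = ⟨17⟩.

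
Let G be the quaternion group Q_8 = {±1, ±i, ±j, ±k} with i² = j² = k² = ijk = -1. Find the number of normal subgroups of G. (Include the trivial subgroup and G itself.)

6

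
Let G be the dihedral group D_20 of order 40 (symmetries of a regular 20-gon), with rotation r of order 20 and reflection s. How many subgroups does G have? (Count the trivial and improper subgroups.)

48

|G| = 40, so by Lagrange every subgroup order divides 40. Divisors: 1, 2, 4, 5, 8, 10, 20, 40.
Subgroups by order — order 1: 1; order 2: 21; order 4: 11; order 5: 1; order 8: 5; order 10: 5; order 20: 3; order 40: 1.
Total: 1 + 21 + 11 + 1 + 5 + 5 + 3 + 1 = 48.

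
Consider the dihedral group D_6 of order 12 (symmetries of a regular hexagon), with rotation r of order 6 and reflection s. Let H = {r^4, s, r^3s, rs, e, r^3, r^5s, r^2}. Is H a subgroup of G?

No

|H| = 8 does not divide |G| = 12, so by Lagrange H is not a subgroup.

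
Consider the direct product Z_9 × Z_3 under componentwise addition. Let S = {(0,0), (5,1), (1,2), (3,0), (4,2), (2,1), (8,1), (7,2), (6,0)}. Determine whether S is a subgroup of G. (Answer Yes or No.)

Yes

|S| = 9 divides |G| = 27, consistent with Lagrange.
S contains the identity, every element's inverse is in S, and S is closed under +: it is a subgroup.
In fact S = ⟨(1,2)⟩.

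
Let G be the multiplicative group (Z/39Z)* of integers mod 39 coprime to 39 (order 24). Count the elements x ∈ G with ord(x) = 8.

0

No element of G has order 8 (even though 8 | 24).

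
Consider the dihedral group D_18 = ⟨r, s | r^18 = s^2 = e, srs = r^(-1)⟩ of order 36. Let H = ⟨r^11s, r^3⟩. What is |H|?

|⟨r^11s⟩| = 2 and |⟨r^3⟩| = 6, so |H| is a multiple of lcm(2, 6) = 6 and divides |G| = 36.
Closing under the operation: H = {e, r^3, r^6, r^9, r^12, r^15, r^2s, r^5s, r^8s, r^11s, r^14s, r^17s}, so |H| = 12.

12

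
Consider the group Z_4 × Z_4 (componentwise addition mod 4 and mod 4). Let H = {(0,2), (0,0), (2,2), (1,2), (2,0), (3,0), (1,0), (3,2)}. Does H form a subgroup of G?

Yes

|H| = 8 divides |G| = 16, consistent with Lagrange.
H contains the identity, every element's inverse is in H, and H is closed under +: it is a subgroup.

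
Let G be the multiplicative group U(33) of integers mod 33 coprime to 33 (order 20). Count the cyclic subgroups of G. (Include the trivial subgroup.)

A cyclic subgroup of order d is generated by each of its φ(d) elements of order d, so the cyclic subgroups of order d number (#elements of order d)/φ(d).
Cyclic subgroups by order — order 1: 1; order 2: 3; order 5: 1; order 10: 3.
Total: 8.

8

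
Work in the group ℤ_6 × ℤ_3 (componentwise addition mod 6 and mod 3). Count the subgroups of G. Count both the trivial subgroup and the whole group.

12

|G| = 18, so by Lagrange every subgroup order divides 18. Divisors: 1, 2, 3, 6, 9, 18.
Subgroups by order — order 1: 1; order 2: 1; order 3: 4; order 6: 4; order 9: 1; order 18: 1.
Total: 1 + 1 + 4 + 4 + 1 + 1 = 12.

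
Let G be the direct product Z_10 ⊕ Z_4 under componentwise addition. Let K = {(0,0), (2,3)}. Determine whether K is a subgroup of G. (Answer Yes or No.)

(2,3) ∈ K but its inverse (8,1) ∉ K, so K is not a subgroup.

No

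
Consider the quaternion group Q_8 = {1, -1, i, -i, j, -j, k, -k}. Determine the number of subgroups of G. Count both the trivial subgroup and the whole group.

6

|G| = 8, so by Lagrange every subgroup order divides 8. Divisors: 1, 2, 4, 8.
Subgroups by order — order 1: 1; order 2: 1; order 4: 3; order 8: 1.
Total: 1 + 1 + 3 + 1 = 6.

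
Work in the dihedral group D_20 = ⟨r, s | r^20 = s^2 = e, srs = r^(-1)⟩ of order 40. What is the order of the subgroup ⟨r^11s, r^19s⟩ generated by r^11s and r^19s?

|⟨r^11s⟩| = 2 and |⟨r^19s⟩| = 2, so |H| is a multiple of lcm(2, 2) = 2 and divides |G| = 40.
Closing under the operation: H = {e, r^4, r^8, r^12, r^16, r^3s, r^7s, r^11s, r^15s, r^19s}, so |H| = 10.

10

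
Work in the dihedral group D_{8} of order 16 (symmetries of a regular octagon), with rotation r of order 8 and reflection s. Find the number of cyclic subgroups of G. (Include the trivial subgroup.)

Each element a generates a cyclic subgroup ⟨a⟩; distinct elements may generate the same one (a cyclic group of order d has φ(d) generators).
Cyclic subgroups by order — order 1: 1; order 2: 9; order 4: 1; order 8: 1.
Total: 12.

12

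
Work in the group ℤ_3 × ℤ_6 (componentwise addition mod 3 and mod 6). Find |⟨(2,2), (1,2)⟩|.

|⟨(2,2)⟩| = 3 and |⟨(1,2)⟩| = 3, so |H| is a multiple of lcm(3, 3) = 3 and divides |G| = 18.
Closing under the operation: H = {(0,0), (0,2), (0,4), (1,0), (1,2), (1,4), (2,0), (2,2), (2,4)}, so |H| = 9.

9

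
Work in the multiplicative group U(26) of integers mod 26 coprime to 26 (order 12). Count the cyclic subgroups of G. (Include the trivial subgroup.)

6

Group the elements of G by the cyclic subgroup they generate; each cyclic subgroup of order d accounts for φ(d) elements.
Cyclic subgroups by order — order 1: 1; order 2: 1; order 3: 1; order 4: 1; order 6: 1; order 12: 1.
Total: 6.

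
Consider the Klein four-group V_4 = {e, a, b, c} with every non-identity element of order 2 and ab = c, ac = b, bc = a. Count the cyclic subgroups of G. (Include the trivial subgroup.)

Each element a generates a cyclic subgroup ⟨a⟩; distinct elements may generate the same one (a cyclic group of order d has φ(d) generators).
Cyclic subgroups by order — order 1: 1; order 2: 3.
Total: 4.

4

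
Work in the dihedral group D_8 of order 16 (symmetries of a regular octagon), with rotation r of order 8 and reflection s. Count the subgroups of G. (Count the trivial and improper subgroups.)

19

|G| = 16, so by Lagrange every subgroup order divides 16. Divisors: 1, 2, 4, 8, 16.
Subgroups by order — order 1: 1; order 2: 9; order 4: 5; order 8: 3; order 16: 1.
Total: 1 + 9 + 5 + 3 + 1 = 19.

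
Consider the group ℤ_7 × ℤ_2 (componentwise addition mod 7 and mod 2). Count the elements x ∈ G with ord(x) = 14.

An element (a,b) has order lcm(ord(a), ord(b)); count pairs with lcm equal to 14.
Enumerating gives 6 such elements.

6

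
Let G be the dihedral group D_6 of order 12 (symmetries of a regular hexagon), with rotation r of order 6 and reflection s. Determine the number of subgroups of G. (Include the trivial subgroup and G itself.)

16

|G| = 12, so by Lagrange every subgroup order divides 12. Divisors: 1, 2, 3, 4, 6, 12.
Subgroups by order — order 1: 1; order 2: 7; order 3: 1; order 4: 3; order 6: 3; order 12: 1.
Total: 1 + 7 + 1 + 3 + 3 + 1 = 16.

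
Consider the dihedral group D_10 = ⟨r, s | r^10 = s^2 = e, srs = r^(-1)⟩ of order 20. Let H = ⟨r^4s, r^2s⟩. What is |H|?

|⟨r^4s⟩| = 2 and |⟨r^2s⟩| = 2, so |H| is a multiple of lcm(2, 2) = 2 and divides |G| = 20.
Closing under the operation: H = {e, r^2, r^4, r^6, r^8, s, r^2s, r^4s, r^6s, r^8s}, so |H| = 10.

10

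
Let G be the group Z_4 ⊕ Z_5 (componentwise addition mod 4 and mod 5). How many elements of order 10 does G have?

4

An element (a,b) has order lcm(ord(a), ord(b)); count pairs with lcm equal to 10.
Enumerating gives 4 such elements.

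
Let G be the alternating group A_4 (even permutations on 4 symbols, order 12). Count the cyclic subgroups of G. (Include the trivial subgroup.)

Each element a generates a cyclic subgroup ⟨a⟩; distinct elements may generate the same one (a cyclic group of order d has φ(d) generators).
Cyclic subgroups by order — order 1: 1; order 2: 3; order 3: 4.
Total: 8.

8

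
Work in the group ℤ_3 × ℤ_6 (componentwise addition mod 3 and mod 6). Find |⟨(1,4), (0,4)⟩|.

|⟨(1,4)⟩| = 3 and |⟨(0,4)⟩| = 3, so |H| is a multiple of lcm(3, 3) = 3 and divides |G| = 18.
Closing under the operation: H = {(0,0), (0,2), (0,4), (1,0), (1,2), (1,4), (2,0), (2,2), (2,4)}, so |H| = 9.

9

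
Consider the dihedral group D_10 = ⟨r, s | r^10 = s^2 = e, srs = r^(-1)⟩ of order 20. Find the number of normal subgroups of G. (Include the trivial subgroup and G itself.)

7

G has 22 subgroups. Checking conjugation-invariance by order — order 1: 1/1 normal; order 2: 1/11 normal; order 4: 0/5 normal; order 5: 1/1 normal; order 10: 3/3 normal; order 20: 1/1 normal.
Total normal subgroups: 7.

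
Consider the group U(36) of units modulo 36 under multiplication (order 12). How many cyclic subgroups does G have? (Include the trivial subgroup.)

8

A cyclic subgroup of order d is generated by each of its φ(d) elements of order d, so the cyclic subgroups of order d number (#elements of order d)/φ(d).
Cyclic subgroups by order — order 1: 1; order 2: 3; order 3: 1; order 6: 3.
Total: 8.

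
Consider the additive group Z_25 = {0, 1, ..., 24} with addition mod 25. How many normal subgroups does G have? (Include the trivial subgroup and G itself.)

G is abelian, so every subgroup is normal.
G has 3 subgroups in total, hence 3 normal subgroups.

3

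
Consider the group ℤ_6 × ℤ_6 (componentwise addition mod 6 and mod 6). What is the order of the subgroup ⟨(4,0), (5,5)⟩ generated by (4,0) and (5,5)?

|⟨(4,0)⟩| = 3 and |⟨(5,5)⟩| = 6, so |H| is a multiple of lcm(3, 6) = 6 and divides |G| = 36.
Closing under the operation: H = {(0,0), (0,2), (0,4), (1,1), (1,3), (1,5), (2,0), (2,2), (2,4), (3,1), (3,3), (3,5), (4,0), (4,2), (4,4), (5,1), (5,3), (5,5)}, so |H| = 18.

18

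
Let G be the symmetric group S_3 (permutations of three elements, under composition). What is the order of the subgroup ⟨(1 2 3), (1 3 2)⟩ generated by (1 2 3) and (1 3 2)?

3

|⟨(1 2 3)⟩| = 3 and |⟨(1 3 2)⟩| = 3, so |H| is a multiple of lcm(3, 3) = 3 and divides |G| = 6.
Closing under the operation: H = {e, (1 2 3), (1 3 2)}, so |H| = 3.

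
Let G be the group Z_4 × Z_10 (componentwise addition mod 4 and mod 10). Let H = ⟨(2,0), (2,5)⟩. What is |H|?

4

|⟨(2,0)⟩| = 2 and |⟨(2,5)⟩| = 2, so |H| is a multiple of lcm(2, 2) = 2 and divides |G| = 40.
Closing under the operation: H = {(0,0), (0,5), (2,0), (2,5)}, so |H| = 4.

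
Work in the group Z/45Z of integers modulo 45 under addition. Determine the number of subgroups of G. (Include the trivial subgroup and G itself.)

6

Subgroups of the cyclic group Z/45Z correspond bijectively to divisors of 45.
Divisors of 45: 1, 3, 5, 9, 15, 45.
So Z/45Z has 6 subgroups.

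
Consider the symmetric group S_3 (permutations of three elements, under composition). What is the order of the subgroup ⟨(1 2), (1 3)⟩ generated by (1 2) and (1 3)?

6

|⟨(1 2)⟩| = 2 and |⟨(1 3)⟩| = 2, so |H| is a multiple of lcm(2, 2) = 2 and divides |G| = 6.
Closing {(1 2), (1 3)} under the group operation gives all of G, so |H| = 6.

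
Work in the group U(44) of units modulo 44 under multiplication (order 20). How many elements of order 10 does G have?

12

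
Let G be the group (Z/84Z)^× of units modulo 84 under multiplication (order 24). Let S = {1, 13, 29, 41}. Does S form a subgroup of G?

|S| = 4 divides |G| = 24, consistent with Lagrange.
S contains the identity, every element's inverse is in S, and S is closed under ·: it is a subgroup.

Yes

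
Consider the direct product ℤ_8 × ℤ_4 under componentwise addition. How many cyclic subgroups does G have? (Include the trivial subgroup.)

A cyclic subgroup of order d is generated by each of its φ(d) elements of order d, so the cyclic subgroups of order d number (#elements of order d)/φ(d).
Cyclic subgroups by order — order 1: 1; order 2: 3; order 4: 6; order 8: 4.
Total: 14.

14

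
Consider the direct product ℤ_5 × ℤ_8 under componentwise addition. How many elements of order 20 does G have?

An element (a,b) has order lcm(ord(a), ord(b)); count pairs with lcm equal to 20.
Enumerating gives 8 such elements.

8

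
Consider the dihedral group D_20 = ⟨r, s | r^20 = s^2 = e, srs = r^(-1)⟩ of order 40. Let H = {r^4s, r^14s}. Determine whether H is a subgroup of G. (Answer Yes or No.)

No

The identity e ∉ H, so H is not a subgroup.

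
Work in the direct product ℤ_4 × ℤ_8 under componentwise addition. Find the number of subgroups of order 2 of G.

|G| = 32 and 2 | 32, so subgroups of order 2 are possible by Lagrange.
The subgroups of order 2 are: {(0,0), (0,4)}; {(0,0), (2,0)}; {(0,0), (2,4)}.
So G has 3 subgroups of order 2.

3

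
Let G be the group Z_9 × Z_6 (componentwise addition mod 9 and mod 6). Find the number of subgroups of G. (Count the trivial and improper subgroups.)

20

|G| = 54, so by Lagrange every subgroup order divides 54. Divisors: 1, 2, 3, 6, 9, 18, 27, 54.
Subgroups by order — order 1: 1; order 2: 1; order 3: 4; order 6: 4; order 9: 4; order 18: 4; order 27: 1; order 54: 1.
Total: 1 + 1 + 4 + 4 + 4 + 4 + 1 + 1 = 20.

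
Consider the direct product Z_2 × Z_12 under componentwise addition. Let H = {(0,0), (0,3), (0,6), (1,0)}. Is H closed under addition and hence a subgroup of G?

(0,3) ∈ H but its inverse (0,9) ∉ H, so H is not a subgroup.

No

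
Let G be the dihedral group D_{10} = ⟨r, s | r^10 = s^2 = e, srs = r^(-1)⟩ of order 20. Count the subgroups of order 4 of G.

|G| = 20 and 4 | 20, so subgroups of order 4 are possible by Lagrange.
The subgroups of order 4 are: {e, r^5, r^2s, r^7s}; {e, r^5, r^3s, r^8s}; {e, r^5, r^4s, r^9s}; {e, r^5, s, r^5s}; … (5 in all).
So G has 5 subgroups of order 4.

5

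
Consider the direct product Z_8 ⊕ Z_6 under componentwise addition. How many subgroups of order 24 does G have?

3

|G| = 48 and 24 | 48, so subgroups of order 24 are possible by Lagrange.
The subgroups of order 24 are: {(0,0), (0,1), (0,2), (0,3), (0,4), (0,5), (2,0), (2,1), (2,2), (2,3), (2,4), (2,5), (4,0), (4,1), (4,2), (4,3), (4,4), (4,5), (6,0), (6,1), (6,2), (6,3), (6,4), (6,5)}; {(0,0), (0,2), (0,4), (1,0), (1,2), (1,4), (2,0), (2,2), (2,4), (3,0), (3,2), (3,4), (4,0), (4,2), (4,4), (5,0), (5,2), (5,4), (6,0), (6,2), (6,4), (7,0), (7,2), (7,4)}; {(0,0), (0,2), (0,4), (1,1), (1,3), (1,5), (2,0), (2,2), (2,4), (3,1), (3,3), (3,5), (4,0), (4,2), (4,4), (5,1), (5,3), (5,5), (6,0), (6,2), (6,4), (7,1), (7,3), (7,5)}.
So G has 3 subgroups of order 24.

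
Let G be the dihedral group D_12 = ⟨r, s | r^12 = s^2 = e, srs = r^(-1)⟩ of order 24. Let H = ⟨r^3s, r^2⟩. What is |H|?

12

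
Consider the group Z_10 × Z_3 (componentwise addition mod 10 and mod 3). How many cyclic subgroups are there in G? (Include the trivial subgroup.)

8

A cyclic subgroup of order d is generated by each of its φ(d) elements of order d, so the cyclic subgroups of order d number (#elements of order d)/φ(d).
Cyclic subgroups by order — order 1: 1; order 2: 1; order 3: 1; order 5: 1; order 6: 1; order 10: 1; order 15: 1; order 30: 1.
Total: 8.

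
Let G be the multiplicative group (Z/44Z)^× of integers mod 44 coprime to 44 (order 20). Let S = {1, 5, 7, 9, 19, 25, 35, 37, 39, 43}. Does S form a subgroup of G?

Yes

|S| = 10 divides |G| = 20, consistent with Lagrange.
S contains the identity, every element's inverse is in S, and S is closed under ·: it is a subgroup.
In fact S = ⟨35⟩.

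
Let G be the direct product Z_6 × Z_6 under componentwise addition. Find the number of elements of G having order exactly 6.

24

An element (a,b) has order lcm(ord(a), ord(b)); count pairs with lcm equal to 6.
Enumerating gives 24 such elements.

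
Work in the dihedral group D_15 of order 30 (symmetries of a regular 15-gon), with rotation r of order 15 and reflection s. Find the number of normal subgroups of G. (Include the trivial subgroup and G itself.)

G has 28 subgroups. Checking conjugation-invariance by order — order 1: 1/1 normal; order 2: 0/15 normal; order 3: 1/1 normal; order 5: 1/1 normal; order 6: 0/5 normal; order 10: 0/3 normal; order 15: 1/1 normal; order 30: 1/1 normal.
Total normal subgroups: 5.

5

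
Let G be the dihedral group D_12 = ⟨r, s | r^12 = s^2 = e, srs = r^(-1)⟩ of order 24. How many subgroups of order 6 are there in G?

|G| = 24 and 6 | 24, so subgroups of order 6 are possible by Lagrange.
The subgroups of order 6 are: {e, r^2, r^4, r^6, r^8, r^10}; {e, r^4, r^8, r^2s, r^6s, r^10s}; {e, r^4, r^8, r^3s, r^7s, r^11s}; {e, r^4, r^8, s, r^4s, r^8s}; … (5 in all).
So G has 5 subgroups of order 6.

5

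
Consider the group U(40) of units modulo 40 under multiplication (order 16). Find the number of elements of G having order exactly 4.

The elements of order 4 are: 3, 7, 13, 17, 23, 27, 33, 37.
That's 8.

8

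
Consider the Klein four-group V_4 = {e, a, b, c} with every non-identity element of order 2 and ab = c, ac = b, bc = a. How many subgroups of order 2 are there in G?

|G| = 4 and 2 | 4, so subgroups of order 2 are possible by Lagrange.
The subgroups of order 2 are: {e, a}; {e, b}; {e, c}.
So G has 3 subgroups of order 2.

3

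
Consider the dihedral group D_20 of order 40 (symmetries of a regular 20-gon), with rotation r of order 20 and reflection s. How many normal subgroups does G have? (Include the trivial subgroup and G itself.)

9

G has 48 subgroups. Checking conjugation-invariance by order — order 1: 1/1 normal; order 2: 1/21 normal; order 4: 1/11 normal; order 5: 1/1 normal; order 8: 0/5 normal; order 10: 1/5 normal; order 20: 3/3 normal; order 40: 1/1 normal.
Total normal subgroups: 9.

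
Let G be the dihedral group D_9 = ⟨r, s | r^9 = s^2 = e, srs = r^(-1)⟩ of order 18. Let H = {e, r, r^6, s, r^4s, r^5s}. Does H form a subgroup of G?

No

r^6 ∈ H but its inverse r^3 ∉ H, so H is not a subgroup.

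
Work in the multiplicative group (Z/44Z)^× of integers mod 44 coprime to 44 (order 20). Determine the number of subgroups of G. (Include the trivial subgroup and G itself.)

|G| = 20, so by Lagrange every subgroup order divides 20. Divisors: 1, 2, 4, 5, 10, 20.
Subgroups by order — order 1: 1; order 2: 3; order 4: 1; order 5: 1; order 10: 3; order 20: 1.
Total: 1 + 3 + 1 + 1 + 3 + 1 = 10.

10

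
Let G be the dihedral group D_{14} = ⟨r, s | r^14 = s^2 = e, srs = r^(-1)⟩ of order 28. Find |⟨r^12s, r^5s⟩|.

|⟨r^12s⟩| = 2 and |⟨r^5s⟩| = 2, so |H| is a multiple of lcm(2, 2) = 2 and divides |G| = 28.
Closing under the operation: H = {e, r^7, r^5s, r^12s}, so |H| = 4.

4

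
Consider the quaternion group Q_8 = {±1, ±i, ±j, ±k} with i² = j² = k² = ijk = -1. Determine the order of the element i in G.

4

Computing powers of i: the smallest k with (i)^k = e is k = 4.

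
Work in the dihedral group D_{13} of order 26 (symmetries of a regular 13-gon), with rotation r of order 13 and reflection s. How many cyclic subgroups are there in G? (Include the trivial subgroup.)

A cyclic subgroup of order d is generated by each of its φ(d) elements of order d, so the cyclic subgroups of order d number (#elements of order d)/φ(d).
Cyclic subgroups by order — order 1: 1; order 2: 13; order 13: 1.
Total: 15.

15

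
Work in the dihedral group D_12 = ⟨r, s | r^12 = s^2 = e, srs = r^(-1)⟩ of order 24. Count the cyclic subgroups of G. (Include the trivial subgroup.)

18

Group the elements of G by the cyclic subgroup they generate; each cyclic subgroup of order d accounts for φ(d) elements.
Cyclic subgroups by order — order 1: 1; order 2: 13; order 3: 1; order 4: 1; order 6: 1; order 12: 1.
Total: 18.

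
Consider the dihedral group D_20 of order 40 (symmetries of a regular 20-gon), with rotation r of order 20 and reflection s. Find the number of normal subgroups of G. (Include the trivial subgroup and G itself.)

G has 48 subgroups. Checking conjugation-invariance by order — order 1: 1/1 normal; order 2: 1/21 normal; order 4: 1/11 normal; order 5: 1/1 normal; order 8: 0/5 normal; order 10: 1/5 normal; order 20: 3/3 normal; order 40: 1/1 normal.
Total normal subgroups: 9.

9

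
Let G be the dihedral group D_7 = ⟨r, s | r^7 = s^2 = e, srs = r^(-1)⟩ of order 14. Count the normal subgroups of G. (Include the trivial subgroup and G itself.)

3

G has 10 subgroups. Checking conjugation-invariance by order — order 1: 1/1 normal; order 2: 0/7 normal; order 7: 1/1 normal; order 14: 1/1 normal.
Total normal subgroups: 3.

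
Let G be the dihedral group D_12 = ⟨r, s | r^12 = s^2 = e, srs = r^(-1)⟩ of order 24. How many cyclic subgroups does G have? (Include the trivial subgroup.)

18

A cyclic subgroup of order d is generated by each of its φ(d) elements of order d, so the cyclic subgroups of order d number (#elements of order d)/φ(d).
Cyclic subgroups by order — order 1: 1; order 2: 13; order 3: 1; order 4: 1; order 6: 1; order 12: 1.
Total: 18.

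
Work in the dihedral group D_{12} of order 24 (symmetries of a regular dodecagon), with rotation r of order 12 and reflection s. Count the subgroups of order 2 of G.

|G| = 24 and 2 | 24, so subgroups of order 2 are possible by Lagrange.
The subgroups of order 2 are: {e, r^10s}; {e, r^11s}; {e, r^2s}; {e, r^3s}; … (13 in all).
So G has 13 subgroups of order 2.

13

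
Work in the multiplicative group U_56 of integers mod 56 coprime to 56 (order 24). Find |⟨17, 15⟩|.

12

|⟨17⟩| = 6 and |⟨15⟩| = 2, so |H| is a multiple of lcm(6, 2) = 6 and divides |G| = 24.
Closing under the operation: H = {1, 9, 15, 17, 23, 25, 31, 33, 39, 41, 47, 55}, so |H| = 12.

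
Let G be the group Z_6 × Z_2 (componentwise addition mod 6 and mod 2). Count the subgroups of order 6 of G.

3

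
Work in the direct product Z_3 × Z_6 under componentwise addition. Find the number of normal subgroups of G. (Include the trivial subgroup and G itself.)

12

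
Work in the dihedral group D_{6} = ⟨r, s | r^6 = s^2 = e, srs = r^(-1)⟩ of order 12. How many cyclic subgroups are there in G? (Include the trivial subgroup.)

Each element a generates a cyclic subgroup ⟨a⟩; distinct elements may generate the same one (a cyclic group of order d has φ(d) generators).
Cyclic subgroups by order — order 1: 1; order 2: 7; order 3: 1; order 6: 1.
Total: 10.

10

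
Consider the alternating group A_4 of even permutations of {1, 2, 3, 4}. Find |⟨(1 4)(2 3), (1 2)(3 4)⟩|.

|⟨(1 4)(2 3)⟩| = 2 and |⟨(1 2)(3 4)⟩| = 2, so |H| is a multiple of lcm(2, 2) = 2 and divides |G| = 12.
Closing under the operation: H = {e, (1 2)(3 4), (1 3)(2 4), (1 4)(2 3)}, so |H| = 4.

4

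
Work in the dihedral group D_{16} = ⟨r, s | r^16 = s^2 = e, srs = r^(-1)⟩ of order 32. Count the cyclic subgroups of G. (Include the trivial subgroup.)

21

Group the elements of G by the cyclic subgroup they generate; each cyclic subgroup of order d accounts for φ(d) elements.
Cyclic subgroups by order — order 1: 1; order 2: 17; order 4: 1; order 8: 1; order 16: 1.
Total: 21.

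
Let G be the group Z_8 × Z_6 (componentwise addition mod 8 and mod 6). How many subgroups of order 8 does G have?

3

|G| = 48 and 8 | 48, so subgroups of order 8 are possible by Lagrange.
The subgroups of order 8 are: {(0,0), (0,3), (2,0), (2,3), (4,0), (4,3), (6,0), (6,3)}; {(0,0), (1,0), (2,0), (3,0), (4,0), (5,0), (6,0), (7,0)}; {(0,0), (1,3), (2,0), (3,3), (4,0), (5,3), (6,0), (7,3)}.
So G has 3 subgroups of order 8.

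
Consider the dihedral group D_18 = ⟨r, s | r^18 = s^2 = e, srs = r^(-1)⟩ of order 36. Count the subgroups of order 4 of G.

9

|G| = 36 and 4 | 36, so subgroups of order 4 are possible by Lagrange.
The subgroups of order 4 are: {e, r^9, rs, r^10s}; {e, r^9, r^2s, r^11s}; {e, r^9, r^3s, r^12s}; {e, r^9, r^4s, r^13s}; … (9 in all).
So G has 9 subgroups of order 4.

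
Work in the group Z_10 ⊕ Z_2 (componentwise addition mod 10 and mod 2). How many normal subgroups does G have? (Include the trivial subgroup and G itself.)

G is abelian, so every subgroup is normal.
G has 10 subgroups in total, hence 10 normal subgroups.

10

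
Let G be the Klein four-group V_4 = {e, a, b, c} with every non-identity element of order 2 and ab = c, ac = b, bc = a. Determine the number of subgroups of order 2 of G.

|G| = 4 and 2 | 4, so subgroups of order 2 are possible by Lagrange.
The subgroups of order 2 are: {e, a}; {e, b}; {e, c}.
So G has 3 subgroups of order 2.

3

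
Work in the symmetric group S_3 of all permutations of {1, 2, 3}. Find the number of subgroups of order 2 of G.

|G| = 6 and 2 | 6, so subgroups of order 2 are possible by Lagrange.
The subgroups of order 2 are: {e, (1 2)}; {e, (1 3)}; {e, (2 3)}.
So G has 3 subgroups of order 2.

3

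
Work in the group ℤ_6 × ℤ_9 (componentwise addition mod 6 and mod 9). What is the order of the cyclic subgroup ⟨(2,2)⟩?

The order of (2,2) in Z_6 × Z_9 is lcm(ord(2) in Z_6, ord(2) in Z_9).
ord(2) = 3 and ord(2) = 9, so |⟨(2,2)⟩| = lcm(3, 9) = 9.

9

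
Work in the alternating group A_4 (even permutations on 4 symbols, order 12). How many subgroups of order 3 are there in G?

4

|G| = 12 and 3 | 12, so subgroups of order 3 are possible by Lagrange.
The subgroups of order 3 are: {e, (1 2 3), (1 3 2)}; {e, (1 2 4), (1 4 2)}; {e, (1 3 4), (1 4 3)}; {e, (2 3 4), (2 4 3)}.
So G has 4 subgroups of order 3.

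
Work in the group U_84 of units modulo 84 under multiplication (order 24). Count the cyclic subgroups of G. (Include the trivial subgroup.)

Group the elements of G by the cyclic subgroup they generate; each cyclic subgroup of order d accounts for φ(d) elements.
Cyclic subgroups by order — order 1: 1; order 2: 7; order 3: 1; order 6: 7.
Total: 16.

16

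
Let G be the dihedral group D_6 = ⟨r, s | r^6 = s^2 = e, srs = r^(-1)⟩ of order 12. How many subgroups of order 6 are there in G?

3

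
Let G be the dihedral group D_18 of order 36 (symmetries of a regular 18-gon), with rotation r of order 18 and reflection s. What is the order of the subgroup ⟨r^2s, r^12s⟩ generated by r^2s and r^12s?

|⟨r^2s⟩| = 2 and |⟨r^12s⟩| = 2, so |H| is a multiple of lcm(2, 2) = 2 and divides |G| = 36.
Closing under the operation: H = {e, r^2, r^4, r^6, r^8, r^10, r^12, r^14, r^16, s, r^2s, r^4s, r^6s, r^8s, r^10s, r^12s, r^14s, r^16s}, so |H| = 18.

18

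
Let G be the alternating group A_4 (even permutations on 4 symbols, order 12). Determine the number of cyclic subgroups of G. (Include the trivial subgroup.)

Group the elements of G by the cyclic subgroup they generate; each cyclic subgroup of order d accounts for φ(d) elements.
Cyclic subgroups by order — order 1: 1; order 2: 3; order 3: 4.
Total: 8.

8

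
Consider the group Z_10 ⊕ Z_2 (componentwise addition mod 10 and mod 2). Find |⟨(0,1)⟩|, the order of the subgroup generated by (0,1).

The order of (0,1) in Z_10 × Z_2 is lcm(ord(0) in Z_10, ord(1) in Z_2).
ord(0) = 1 and ord(1) = 2, so |⟨(0,1)⟩| = lcm(1, 2) = 2.

2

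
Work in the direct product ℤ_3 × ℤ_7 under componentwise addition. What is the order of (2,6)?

21

The order of (2,6) in Z_3 × Z_7 is lcm(ord(2) in Z_3, ord(6) in Z_7).
ord(2) = 3 and ord(6) = 7, so |⟨(2,6)⟩| = lcm(3, 7) = 21.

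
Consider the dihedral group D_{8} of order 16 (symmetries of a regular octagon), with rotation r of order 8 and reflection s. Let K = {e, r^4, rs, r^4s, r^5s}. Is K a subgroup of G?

No

|K| = 5 does not divide |G| = 16, so by Lagrange K is not a subgroup.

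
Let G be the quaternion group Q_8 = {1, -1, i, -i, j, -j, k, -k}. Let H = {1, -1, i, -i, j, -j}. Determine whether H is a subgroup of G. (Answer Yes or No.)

No

|H| = 6 does not divide |G| = 8, so by Lagrange H is not a subgroup.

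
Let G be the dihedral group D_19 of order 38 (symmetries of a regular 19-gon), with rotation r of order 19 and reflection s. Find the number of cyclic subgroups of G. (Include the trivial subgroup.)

A cyclic subgroup of order d is generated by each of its φ(d) elements of order d, so the cyclic subgroups of order d number (#elements of order d)/φ(d).
Cyclic subgroups by order — order 1: 1; order 2: 19; order 19: 1.
Total: 21.

21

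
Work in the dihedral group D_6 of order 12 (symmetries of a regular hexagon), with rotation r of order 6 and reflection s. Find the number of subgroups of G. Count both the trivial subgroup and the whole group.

16

|G| = 12, so by Lagrange every subgroup order divides 12. Divisors: 1, 2, 3, 4, 6, 12.
Subgroups by order — order 1: 1; order 2: 7; order 3: 1; order 4: 3; order 6: 3; order 12: 1.
Total: 1 + 7 + 1 + 3 + 3 + 1 = 16.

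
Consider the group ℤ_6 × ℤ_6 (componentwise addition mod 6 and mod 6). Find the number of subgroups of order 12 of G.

4

|G| = 36 and 12 | 36, so subgroups of order 12 are possible by Lagrange.
The subgroups of order 12 are: {(0,0), (0,1), (0,2), (0,3), (0,4), (0,5), (3,0), (3,1), (3,2), (3,3), (3,4), (3,5)}; {(0,0), (0,3), (1,0), (1,3), (2,0), (2,3), (3,0), (3,3), (4,0), (4,3), (5,0), (5,3)}; {(0,0), (0,3), (1,1), (1,4), (2,2), (2,5), (3,0), (3,3), (4,1), (4,4), (5,2), (5,5)}; {(0,0), (0,3), (1,2), (1,5), (2,1), (2,4), (3,0), (3,3), (4,2), (4,5), (5,1), (5,4)}.
So G has 4 subgroups of order 12.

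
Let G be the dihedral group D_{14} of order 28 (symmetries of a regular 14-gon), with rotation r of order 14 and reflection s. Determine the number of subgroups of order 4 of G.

7

|G| = 28 and 4 | 28, so subgroups of order 4 are possible by Lagrange.
The subgroups of order 4 are: {e, r^7, r^3s, r^10s}; {e, r^7, r^4s, r^11s}; {e, r^7, r^5s, r^12s}; {e, r^7, r^6s, r^13s}; … (7 in all).
So G has 7 subgroups of order 4.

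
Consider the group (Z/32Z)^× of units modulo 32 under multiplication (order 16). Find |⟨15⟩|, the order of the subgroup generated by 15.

2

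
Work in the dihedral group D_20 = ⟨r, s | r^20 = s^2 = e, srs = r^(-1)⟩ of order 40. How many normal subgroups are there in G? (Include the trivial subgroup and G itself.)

G has 48 subgroups. Checking conjugation-invariance by order — order 1: 1/1 normal; order 2: 1/21 normal; order 4: 1/11 normal; order 5: 1/1 normal; order 8: 0/5 normal; order 10: 1/5 normal; order 20: 3/3 normal; order 40: 1/1 normal.
Total normal subgroups: 9.

9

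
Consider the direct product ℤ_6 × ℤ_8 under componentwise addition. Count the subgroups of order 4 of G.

3

|G| = 48 and 4 | 48, so subgroups of order 4 are possible by Lagrange.
The subgroups of order 4 are: {(0,0), (0,2), (0,4), (0,6)}; {(0,0), (0,4), (3,0), (3,4)}; {(0,0), (0,4), (3,2), (3,6)}.
So G has 3 subgroups of order 4.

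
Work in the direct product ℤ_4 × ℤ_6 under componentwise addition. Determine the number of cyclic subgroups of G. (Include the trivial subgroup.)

Each element a generates a cyclic subgroup ⟨a⟩; distinct elements may generate the same one (a cyclic group of order d has φ(d) generators).
Cyclic subgroups by order — order 1: 1; order 2: 3; order 3: 1; order 4: 2; order 6: 3; order 12: 2.
Total: 12.

12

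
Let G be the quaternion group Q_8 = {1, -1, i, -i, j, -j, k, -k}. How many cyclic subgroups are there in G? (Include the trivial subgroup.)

5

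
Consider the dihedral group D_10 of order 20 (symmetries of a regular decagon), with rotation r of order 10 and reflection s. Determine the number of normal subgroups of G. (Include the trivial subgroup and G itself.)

G has 22 subgroups. Checking conjugation-invariance by order — order 1: 1/1 normal; order 2: 1/11 normal; order 4: 0/5 normal; order 5: 1/1 normal; order 10: 3/3 normal; order 20: 1/1 normal.
Total normal subgroups: 7.

7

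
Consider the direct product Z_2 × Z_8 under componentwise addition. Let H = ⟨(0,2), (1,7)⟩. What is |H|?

8

|⟨(0,2)⟩| = 4 and |⟨(1,7)⟩| = 8, so |H| is a multiple of lcm(4, 8) = 8 and divides |G| = 16.
Closing under the operation: H = {(0,0), (0,2), (0,4), (0,6), (1,1), (1,3), (1,5), (1,7)}, so |H| = 8.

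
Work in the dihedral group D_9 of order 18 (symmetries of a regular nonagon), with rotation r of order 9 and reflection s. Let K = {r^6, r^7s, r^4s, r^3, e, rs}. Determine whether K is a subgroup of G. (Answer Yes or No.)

Yes

|K| = 6 divides |G| = 18, consistent with Lagrange.
K contains the identity, every element's inverse is in K, and K is closed under ·: it is a subgroup.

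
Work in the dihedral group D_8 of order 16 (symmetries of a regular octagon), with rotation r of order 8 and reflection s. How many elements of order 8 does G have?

The elements of order 8 are: r, r^3, r^5, r^7.
That's 4.

4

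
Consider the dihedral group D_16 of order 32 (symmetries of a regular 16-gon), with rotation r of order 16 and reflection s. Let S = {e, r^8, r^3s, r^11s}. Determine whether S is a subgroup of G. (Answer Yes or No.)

Yes

|S| = 4 divides |G| = 32, consistent with Lagrange.
S contains the identity, every element's inverse is in S, and S is closed under ·: it is a subgroup.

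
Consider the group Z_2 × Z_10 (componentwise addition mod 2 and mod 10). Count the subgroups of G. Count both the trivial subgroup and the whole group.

|G| = 20, so by Lagrange every subgroup order divides 20. Divisors: 1, 2, 4, 5, 10, 20.
Subgroups by order — order 1: 1; order 2: 3; order 4: 1; order 5: 1; order 10: 3; order 20: 1.
Total: 1 + 3 + 1 + 1 + 3 + 1 = 10.

10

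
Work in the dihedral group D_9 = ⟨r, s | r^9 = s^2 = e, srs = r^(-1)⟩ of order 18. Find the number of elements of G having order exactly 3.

2

The elements of order 3 are: r^3, r^6.
That's 2.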